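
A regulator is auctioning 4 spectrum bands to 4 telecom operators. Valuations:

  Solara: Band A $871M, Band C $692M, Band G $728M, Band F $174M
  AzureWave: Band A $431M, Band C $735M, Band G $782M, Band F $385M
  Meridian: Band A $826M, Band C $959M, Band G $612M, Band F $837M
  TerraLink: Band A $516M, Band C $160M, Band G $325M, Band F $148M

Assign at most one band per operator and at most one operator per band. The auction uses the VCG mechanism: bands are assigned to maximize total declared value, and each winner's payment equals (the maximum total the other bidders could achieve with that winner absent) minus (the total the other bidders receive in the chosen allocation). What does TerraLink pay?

TerraLink pays $301M.

Efficient allocation: Solara→Band C ($692M), AzureWave→Band G ($782M), Meridian→Band F ($837M), TerraLink→Band A ($516M); total welfare W = $2827M.
TerraLink receives Band A at value $516M, so the others get W − 516 = $2311M.
Without TerraLink: best allocation of the remaining 3 bidders over all 4 bands is Solara→Band A ($871M), AzureWave→Band G ($782M), Meridian→Band C ($959M), total $2612M.
VCG payment = (others' best without TerraLink) − (others' welfare with TerraLink) = 2612 − 2311 = $301M.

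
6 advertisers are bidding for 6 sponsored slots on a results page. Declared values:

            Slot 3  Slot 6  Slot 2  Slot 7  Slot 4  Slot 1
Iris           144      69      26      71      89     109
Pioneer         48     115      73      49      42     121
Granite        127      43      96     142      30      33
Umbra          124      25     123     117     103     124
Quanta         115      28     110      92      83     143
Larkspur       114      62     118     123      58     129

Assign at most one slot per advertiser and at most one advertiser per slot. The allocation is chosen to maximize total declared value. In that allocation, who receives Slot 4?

Optimal: Iris→Slot 3 ($144), Pioneer→Slot 6 ($115), Granite→Slot 7 ($142), Umbra→Slot 4 ($103), Quanta→Slot 1 ($143), Larkspur→Slot 2 ($118) — total 144+115+142+103+143+118 = $765.
Max-entry greedy (repeatedly take the single best remaining cell) gives $725, worse by 40.
Umbra's own top slot is Slot 3 ($124), but forcing Umbra→Slot 3 and reassigning the rest optimally gives only $731 — worse by 34.

Umbra receives Slot 4.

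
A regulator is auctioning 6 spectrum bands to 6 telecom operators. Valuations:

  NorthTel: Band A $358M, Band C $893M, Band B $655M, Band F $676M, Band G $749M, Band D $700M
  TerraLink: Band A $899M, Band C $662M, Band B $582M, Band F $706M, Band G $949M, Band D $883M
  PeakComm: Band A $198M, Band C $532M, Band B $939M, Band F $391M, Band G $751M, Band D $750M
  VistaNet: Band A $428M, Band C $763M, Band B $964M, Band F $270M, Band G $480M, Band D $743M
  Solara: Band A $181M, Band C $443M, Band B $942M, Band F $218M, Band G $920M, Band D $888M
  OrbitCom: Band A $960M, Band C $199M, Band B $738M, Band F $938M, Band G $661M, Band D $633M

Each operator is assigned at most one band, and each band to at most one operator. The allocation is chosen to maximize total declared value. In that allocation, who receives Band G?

Optimal: NorthTel→Band C ($893M), TerraLink→Band A ($899M), PeakComm→Band D ($750M), VistaNet→Band B ($964M), Solara→Band G ($920M), OrbitCom→Band F ($938M) — total 893+899+750+964+920+938 = $5364M.
Row-greedy (each operator in turn takes its best remaining band) gives $4702M, worse by 662.
Next-best assignment: NorthTel→Band C, TerraLink→Band A, PeakComm→Band G, VistaNet→Band B, Solara→Band D, OrbitCom→Band F = $5333M.
Solara's own top band is Band B ($942M), but forcing Solara→Band B and reassigning the rest optimally gives only $5166M — worse by 198.

Solara receives Band G.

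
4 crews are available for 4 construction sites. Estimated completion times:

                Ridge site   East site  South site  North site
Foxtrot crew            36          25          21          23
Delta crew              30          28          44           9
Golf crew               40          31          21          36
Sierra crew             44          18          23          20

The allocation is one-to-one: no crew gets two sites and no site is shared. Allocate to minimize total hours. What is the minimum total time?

Minimum total: 84 hours

Optimal: Foxtrot crew→Ridge site (36 hours), Delta crew→North site (9 hours), Golf crew→South site (21 hours), Sierra crew→East site (18 hours) — total 36+9+21+18 = 84 hours.
Row-greedy (each crew in turn takes its cheapest remaining site) gives 105 hours, worse by 21.
Checked against all permutations: 84 hours is optimal.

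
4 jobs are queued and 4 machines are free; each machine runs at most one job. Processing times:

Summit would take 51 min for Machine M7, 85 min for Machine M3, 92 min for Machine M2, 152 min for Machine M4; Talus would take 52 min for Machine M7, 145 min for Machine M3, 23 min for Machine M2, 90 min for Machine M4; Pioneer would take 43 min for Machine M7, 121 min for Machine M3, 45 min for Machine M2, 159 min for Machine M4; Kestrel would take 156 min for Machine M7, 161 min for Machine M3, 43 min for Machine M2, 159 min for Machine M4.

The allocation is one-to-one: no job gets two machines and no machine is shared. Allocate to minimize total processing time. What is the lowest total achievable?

Min total: 261 min

This is the linear assignment problem.
Optimal: Summit→Machine M3 (85 min), Talus→Machine M4 (90 min), Pioneer→Machine M7 (43 min), Kestrel→Machine M2 (43 min) — total 85+90+43+43 = 261 min.
Row-greedy (each job in turn takes its cheapest remaining machine) gives 354 min, worse by 93.
Every other assignment is strictly worse.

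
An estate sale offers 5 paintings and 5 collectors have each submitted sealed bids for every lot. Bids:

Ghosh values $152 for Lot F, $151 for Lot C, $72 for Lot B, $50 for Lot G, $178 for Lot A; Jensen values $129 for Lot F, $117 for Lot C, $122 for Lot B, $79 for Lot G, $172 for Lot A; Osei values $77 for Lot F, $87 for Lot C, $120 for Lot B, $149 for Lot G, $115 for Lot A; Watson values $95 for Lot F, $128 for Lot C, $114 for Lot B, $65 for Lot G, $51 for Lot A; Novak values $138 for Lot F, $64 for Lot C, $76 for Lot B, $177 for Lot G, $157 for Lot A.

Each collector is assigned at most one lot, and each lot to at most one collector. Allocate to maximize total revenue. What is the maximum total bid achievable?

This is the linear assignment problem.
Optimal: Ghosh→Lot F ($152), Jensen→Lot A ($172), Osei→Lot B ($120), Watson→Lot C ($128), Novak→Lot G ($177) — total 152+172+120+128+177 = $749.

Maximum total: $749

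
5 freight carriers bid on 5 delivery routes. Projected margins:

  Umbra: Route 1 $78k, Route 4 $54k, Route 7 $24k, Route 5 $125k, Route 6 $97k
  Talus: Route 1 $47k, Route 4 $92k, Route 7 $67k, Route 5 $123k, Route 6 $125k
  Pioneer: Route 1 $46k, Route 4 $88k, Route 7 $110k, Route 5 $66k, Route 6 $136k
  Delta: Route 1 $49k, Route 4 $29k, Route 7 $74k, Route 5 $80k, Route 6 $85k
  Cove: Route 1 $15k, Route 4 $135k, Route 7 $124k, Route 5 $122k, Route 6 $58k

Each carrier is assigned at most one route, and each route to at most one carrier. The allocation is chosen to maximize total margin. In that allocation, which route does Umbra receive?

Umbra receives Route 1.

Optimal: Umbra→Route 1 ($78k), Talus→Route 5 ($123k), Pioneer→Route 6 ($136k), Delta→Route 7 ($74k), Cove→Route 4 ($135k) — total 78+123+136+74+135 = $546k.
Max-entry greedy (repeatedly take the single best remaining cell) gives $517k, worse by 29.
Swapping Delta↔Umbra (Delta→Route 1 $49k, Umbra→Route 7 $24k) loses 79.
Every other assignment is strictly worse.
Umbra's own top route is Route 5 ($125k), but forcing Umbra→Route 5 and reassigning the rest optimally gives only $544k — worse by 2.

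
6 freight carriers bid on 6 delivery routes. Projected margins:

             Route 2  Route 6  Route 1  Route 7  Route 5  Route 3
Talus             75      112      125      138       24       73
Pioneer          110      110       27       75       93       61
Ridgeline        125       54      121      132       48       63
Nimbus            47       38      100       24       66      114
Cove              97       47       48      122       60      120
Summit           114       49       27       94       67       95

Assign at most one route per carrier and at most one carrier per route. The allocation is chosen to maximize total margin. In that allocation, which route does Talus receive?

Optimal: Talus→Route 6 ($112k), Pioneer→Route 5 ($93k), Ridgeline→Route 1 ($121k), Nimbus→Route 3 ($114k), Cove→Route 7 ($122k), Summit→Route 2 ($114k) — total 112+93+121+114+122+114 = $676k.
Max-entry greedy (repeatedly take the single best remaining cell) gives $660k, worse by 16.
Next-best assignment: Talus→Route 6, Pioneer→Route 5, Ridgeline→Route 7, Nimbus→Route 1, Cove→Route 3, Summit→Route 2 = $671k.
Swapping Summit↔Cove (Summit→Route 7 $94k, Cove→Route 2 $97k) loses 45.
Talus's own top route is Route 7 ($138k), but forcing Talus→Route 7 and reassigning the rest optimally gives only $669k — worse by 7.

Talus receives Route 6.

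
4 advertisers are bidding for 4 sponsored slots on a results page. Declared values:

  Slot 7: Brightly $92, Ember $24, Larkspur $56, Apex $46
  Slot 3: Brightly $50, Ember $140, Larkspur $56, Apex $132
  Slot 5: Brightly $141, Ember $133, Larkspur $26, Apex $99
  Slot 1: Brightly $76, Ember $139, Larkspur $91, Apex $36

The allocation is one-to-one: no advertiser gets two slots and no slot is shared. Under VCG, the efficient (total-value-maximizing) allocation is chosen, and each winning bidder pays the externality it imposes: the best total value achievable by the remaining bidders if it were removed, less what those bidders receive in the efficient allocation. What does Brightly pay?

Brightly pays $29.

Efficient allocation: Brightly→Slot 5 ($141), Ember→Slot 1 ($139), Larkspur→Slot 7 ($56), Apex→Slot 3 ($132); total welfare W = $468.
Brightly receives Slot 5 at value $141, so the others get W − 141 = $327.
Without Brightly: best allocation of the remaining 3 bidders over all 4 slots is Ember→Slot 5 ($133), Larkspur→Slot 1 ($91), Apex→Slot 3 ($132), total $356.
VCG payment = (others' best without Brightly) − (others' welfare with Brightly) = 356 − 327 = $29.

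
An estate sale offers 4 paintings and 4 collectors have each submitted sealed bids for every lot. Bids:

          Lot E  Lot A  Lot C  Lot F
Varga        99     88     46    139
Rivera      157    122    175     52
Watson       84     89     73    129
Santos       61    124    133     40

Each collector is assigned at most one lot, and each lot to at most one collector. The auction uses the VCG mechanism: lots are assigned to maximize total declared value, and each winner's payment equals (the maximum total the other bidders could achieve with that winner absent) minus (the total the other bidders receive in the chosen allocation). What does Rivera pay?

Rivera pays $9.

Efficient allocation: Varga→Lot E ($99), Rivera→Lot C ($175), Watson→Lot F ($129), Santos→Lot A ($124); total welfare W = $527.
Rivera receives Lot C at value $175, so the others get W − 175 = $352.
Without Rivera: best allocation of the remaining 3 bidders over all 4 lots is Varga→Lot E ($99), Watson→Lot F ($129), Santos→Lot C ($133), total $361.
VCG payment = (others' best without Rivera) − (others' welfare with Rivera) = 361 − 352 = $9.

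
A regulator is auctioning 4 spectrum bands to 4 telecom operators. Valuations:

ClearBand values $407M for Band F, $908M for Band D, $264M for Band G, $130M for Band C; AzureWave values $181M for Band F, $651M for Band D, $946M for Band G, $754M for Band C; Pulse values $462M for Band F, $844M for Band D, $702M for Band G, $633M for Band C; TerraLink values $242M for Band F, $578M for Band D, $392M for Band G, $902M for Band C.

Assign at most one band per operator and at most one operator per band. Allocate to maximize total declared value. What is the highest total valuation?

Maximum total: $3218M

Optimal: ClearBand→Band D ($908M), AzureWave→Band G ($946M), Pulse→Band F ($462M), TerraLink→Band C ($902M) — total 908+946+462+902 = $3218M.
Row-greedy (each operator in turn takes its best remaining band) gives $2729M, worse by 489.
No other one-to-one assignment exceeds $3218M.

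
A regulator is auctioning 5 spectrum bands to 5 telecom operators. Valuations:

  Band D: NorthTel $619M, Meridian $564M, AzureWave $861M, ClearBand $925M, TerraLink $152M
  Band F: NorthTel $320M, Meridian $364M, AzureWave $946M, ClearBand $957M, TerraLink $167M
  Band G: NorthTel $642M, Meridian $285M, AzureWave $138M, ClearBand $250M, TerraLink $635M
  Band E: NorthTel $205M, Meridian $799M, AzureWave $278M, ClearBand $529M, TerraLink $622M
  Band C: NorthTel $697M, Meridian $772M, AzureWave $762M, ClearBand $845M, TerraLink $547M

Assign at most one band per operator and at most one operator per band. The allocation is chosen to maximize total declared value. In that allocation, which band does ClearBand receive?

Optimal: NorthTel→Band C ($697M), Meridian→Band E ($799M), AzureWave→Band F ($946M), ClearBand→Band D ($925M), TerraLink→Band G ($635M) — total 697+799+946+925+635 = $4002M.
Column-greedy (each band in turn goes to its best remaining operator) gives $3859M, worse by 143.
Next-best assignment: NorthTel→Band C, Meridian→Band E, AzureWave→Band D, ClearBand→Band F, TerraLink→Band G = $3949M.
Swapping TerraLink↔Meridian (TerraLink→Band E $622M, Meridian→Band G $285M) loses 527.
No other one-to-one assignment exceeds $4002M.
ClearBand's own top band is Band F ($957M), but forcing ClearBand→Band F and reassigning the rest optimally gives only $3949M — worse by 53.

ClearBand receives Band D.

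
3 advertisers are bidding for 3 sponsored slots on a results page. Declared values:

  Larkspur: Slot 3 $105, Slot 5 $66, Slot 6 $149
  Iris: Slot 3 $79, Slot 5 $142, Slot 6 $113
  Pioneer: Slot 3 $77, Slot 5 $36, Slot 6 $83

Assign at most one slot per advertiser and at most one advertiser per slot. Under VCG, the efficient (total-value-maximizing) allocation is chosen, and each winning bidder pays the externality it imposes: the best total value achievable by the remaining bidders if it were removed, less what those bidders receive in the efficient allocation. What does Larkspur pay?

Larkspur pays $6.

Efficient allocation: Larkspur→Slot 6 ($149), Iris→Slot 5 ($142), Pioneer→Slot 3 ($77); total welfare W = $368.
Larkspur receives Slot 6 at value $149, so the others get W − 149 = $219.
Without Larkspur: best allocation of the remaining 2 bidders over all 3 slots is Iris→Slot 5 ($142), Pioneer→Slot 6 ($83), total $225.
VCG payment = (others' best without Larkspur) − (others' welfare with Larkspur) = 225 − 219 = $6.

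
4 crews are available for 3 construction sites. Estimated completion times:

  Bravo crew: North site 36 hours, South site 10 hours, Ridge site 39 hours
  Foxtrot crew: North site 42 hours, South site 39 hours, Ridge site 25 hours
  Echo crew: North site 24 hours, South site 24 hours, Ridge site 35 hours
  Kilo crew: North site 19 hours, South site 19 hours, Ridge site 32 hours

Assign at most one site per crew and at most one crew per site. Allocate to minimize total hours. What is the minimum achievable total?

This is the linear assignment problem.
Optimal: Kilo crew→North site (19 hours), Bravo crew→South site (10 hours), Foxtrot crew→Ridge site (25 hours) — total 19+10+25 = 54 hours.
Row-greedy (each crew in turn takes its cheapest remaining site) gives 59 hours, worse by 5.
No other one-to-one assignment undercuts 54 hours.

Min total: 54 hours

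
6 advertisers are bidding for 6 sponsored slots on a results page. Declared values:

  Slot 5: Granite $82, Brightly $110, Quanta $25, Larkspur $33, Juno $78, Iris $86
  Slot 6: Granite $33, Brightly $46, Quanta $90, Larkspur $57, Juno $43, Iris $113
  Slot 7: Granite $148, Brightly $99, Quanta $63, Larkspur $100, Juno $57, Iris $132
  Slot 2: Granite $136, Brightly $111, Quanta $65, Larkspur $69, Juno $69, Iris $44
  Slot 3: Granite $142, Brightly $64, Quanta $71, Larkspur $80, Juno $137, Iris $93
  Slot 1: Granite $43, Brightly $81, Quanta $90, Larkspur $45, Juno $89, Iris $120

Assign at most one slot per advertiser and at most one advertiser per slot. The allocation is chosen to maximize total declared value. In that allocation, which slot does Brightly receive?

Optimal: Granite→Slot 2 ($136), Brightly→Slot 5 ($110), Quanta→Slot 6 ($90), Larkspur→Slot 7 ($100), Juno→Slot 3 ($137), Iris→Slot 1 ($120) — total 136+110+90+100+137+120 = $693.
Next-best assignment: Granite→Slot 2, Brightly→Slot 5, Quanta→Slot 1, Larkspur→Slot 7, Juno→Slot 3, Iris→Slot 6 = $686.
Brightly's own top slot is Slot 2 ($111), but forcing Brightly→Slot 2 and reassigning the rest optimally gives only $641 — worse by 52.

Brightly receives Slot 5.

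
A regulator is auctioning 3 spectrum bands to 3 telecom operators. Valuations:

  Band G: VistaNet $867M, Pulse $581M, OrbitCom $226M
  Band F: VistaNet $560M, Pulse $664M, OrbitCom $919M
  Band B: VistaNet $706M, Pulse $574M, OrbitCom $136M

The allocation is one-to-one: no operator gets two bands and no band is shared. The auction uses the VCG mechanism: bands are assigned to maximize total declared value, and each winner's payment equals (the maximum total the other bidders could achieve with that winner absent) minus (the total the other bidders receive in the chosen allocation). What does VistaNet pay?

Efficient allocation: VistaNet→Band G ($867M), Pulse→Band B ($574M), OrbitCom→Band F ($919M); total welfare W = $2360M.
VistaNet receives Band G at value $867M, so the others get W − 867 = $1493M.
Without VistaNet: best allocation of the remaining 2 bidders over all 3 bands is Pulse→Band G ($581M), OrbitCom→Band F ($919M), total $1500M.
VCG payment = (others' best without VistaNet) − (others' welfare with VistaNet) = 1500 − 1493 = $7M.

VistaNet pays $7M.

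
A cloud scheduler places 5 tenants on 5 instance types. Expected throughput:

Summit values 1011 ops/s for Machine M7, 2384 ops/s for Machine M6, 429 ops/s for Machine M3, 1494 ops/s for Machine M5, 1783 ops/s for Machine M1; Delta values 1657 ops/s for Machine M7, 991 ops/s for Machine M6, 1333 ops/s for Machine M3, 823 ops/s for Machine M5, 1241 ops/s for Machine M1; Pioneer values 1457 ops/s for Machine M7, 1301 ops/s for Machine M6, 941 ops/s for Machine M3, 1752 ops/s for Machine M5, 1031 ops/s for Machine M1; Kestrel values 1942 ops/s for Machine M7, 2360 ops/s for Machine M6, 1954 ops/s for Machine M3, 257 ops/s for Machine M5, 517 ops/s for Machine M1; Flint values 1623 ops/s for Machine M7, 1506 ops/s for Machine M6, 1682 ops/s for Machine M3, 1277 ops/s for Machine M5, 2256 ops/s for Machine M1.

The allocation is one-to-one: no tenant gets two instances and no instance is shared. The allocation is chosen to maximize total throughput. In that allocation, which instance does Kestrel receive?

Treat this as an assignment problem: match each tenant to one instance.
Optimal: Summit→Machine M6 (2384 ops/s), Delta→Machine M7 (1657 ops/s), Pioneer→Machine M5 (1752 ops/s), Kestrel→Machine M3 (1954 ops/s), Flint→Machine M1 (2256 ops/s) — total 2384+1657+1752+1954+2256 = 10003 ops/s.
Column-greedy (each instance in turn goes to its best remaining tenant) gives 9001 ops/s, worse by 1002.
Swapping Kestrel↔Summit (Kestrel→Machine M6 2360 ops/s, Summit→Machine M3 429 ops/s) loses 1549.
Checked against all permutations: 10003 ops/s is optimal.
Kestrel's own top instance is Machine M6 (2360 ops/s), but forcing Kestrel→Machine M6 and reassigning the rest optimally gives only 9234 ops/s — worse by 769.

Kestrel receives Machine M3.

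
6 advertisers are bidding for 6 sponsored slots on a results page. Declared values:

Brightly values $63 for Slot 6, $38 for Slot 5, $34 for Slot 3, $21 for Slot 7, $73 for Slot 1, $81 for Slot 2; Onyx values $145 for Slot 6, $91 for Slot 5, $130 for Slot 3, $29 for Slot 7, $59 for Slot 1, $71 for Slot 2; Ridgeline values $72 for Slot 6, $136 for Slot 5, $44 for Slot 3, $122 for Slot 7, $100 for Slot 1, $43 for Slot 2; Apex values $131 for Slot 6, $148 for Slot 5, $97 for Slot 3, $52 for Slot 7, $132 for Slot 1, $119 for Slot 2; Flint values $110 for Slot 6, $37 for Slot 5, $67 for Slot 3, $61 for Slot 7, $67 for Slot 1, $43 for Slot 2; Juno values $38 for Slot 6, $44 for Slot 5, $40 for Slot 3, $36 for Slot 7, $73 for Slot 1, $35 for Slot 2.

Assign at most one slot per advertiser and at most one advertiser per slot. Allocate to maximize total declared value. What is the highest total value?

Max total: $664

Optimal: Brightly→Slot 2 ($81), Onyx→Slot 3 ($130), Ridgeline→Slot 7 ($122), Apex→Slot 5 ($148), Flint→Slot 6 ($110), Juno→Slot 1 ($73) — total 81+130+122+148+110+73 = $664.
Row-greedy (each advertiser in turn takes its best remaining slot) gives $597, worse by 67.
Next-best assignment: Brightly→Slot 2, Onyx→Slot 6, Ridgeline→Slot 7, Apex→Slot 5, Flint→Slot 3, Juno→Slot 1 = $636.
Checked against all permutations: $664 is optimal.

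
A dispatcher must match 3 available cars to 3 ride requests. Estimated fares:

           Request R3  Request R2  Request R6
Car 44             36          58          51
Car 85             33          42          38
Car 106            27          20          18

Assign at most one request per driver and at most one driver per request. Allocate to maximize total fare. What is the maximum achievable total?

Maximum total: $123

Optimal: Car 44→Request R2 ($58), Car 85→Request R6 ($38), Car 106→Request R3 ($27) — total 58+38+27 = $123.
Column-greedy (each request in turn goes to its best remaining driver) gives $96, worse by 27.
Swapping Car 106↔Car 85 (Car 106→Request R6 $18, Car 85→Request R3 $33) loses 14.
Checked against all permutations: $123 is optimal.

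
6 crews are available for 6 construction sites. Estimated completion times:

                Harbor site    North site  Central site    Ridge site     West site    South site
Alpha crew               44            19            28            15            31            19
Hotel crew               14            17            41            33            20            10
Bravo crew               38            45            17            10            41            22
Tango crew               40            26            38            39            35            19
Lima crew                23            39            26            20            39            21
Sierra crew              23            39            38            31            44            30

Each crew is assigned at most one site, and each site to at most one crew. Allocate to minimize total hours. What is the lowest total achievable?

This is the linear assignment problem.
Optimal: Alpha crew→North site (19 hours), Hotel crew→West site (20 hours), Bravo crew→Ridge site (10 hours), Tango crew→South site (19 hours), Lima crew→Central site (26 hours), Sierra crew→Harbor site (23 hours) — total 19+20+10+19+26+23 = 117 hours.
Column-greedy (each site in turn goes to its cheapest remaining crew) gives 135 hours, worse by 18.
Next-best assignment: Alpha crew→North site, Hotel crew→West site, Bravo crew→Central site, Tango crew→South site, Lima crew→Ridge site, Sierra crew→Harbor site = 118 hours.
Every other assignment is strictly worse.

Min total: 117 hours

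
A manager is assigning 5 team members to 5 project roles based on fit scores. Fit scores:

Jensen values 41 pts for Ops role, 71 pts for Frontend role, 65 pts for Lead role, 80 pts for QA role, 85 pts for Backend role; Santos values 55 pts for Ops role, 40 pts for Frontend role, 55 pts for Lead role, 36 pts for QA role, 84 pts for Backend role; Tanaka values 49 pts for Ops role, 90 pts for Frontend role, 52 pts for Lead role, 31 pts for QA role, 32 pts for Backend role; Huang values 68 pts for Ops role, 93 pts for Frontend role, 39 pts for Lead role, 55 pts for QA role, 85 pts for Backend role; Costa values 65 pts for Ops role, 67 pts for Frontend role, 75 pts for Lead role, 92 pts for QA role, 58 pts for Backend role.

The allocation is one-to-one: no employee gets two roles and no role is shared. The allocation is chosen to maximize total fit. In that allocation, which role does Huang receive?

Optimal: Jensen→Lead role (65 pts), Santos→Backend role (84 pts), Tanaka→Frontend role (90 pts), Huang→Ops role (68 pts), Costa→QA role (92 pts) — total 65+84+90+68+92 = 399 pts.
Column-greedy (each role in turn goes to its best remaining employee) gives 397 pts, worse by 2.
Next-best assignment: Jensen→QA role, Santos→Backend role, Tanaka→Frontend role, Huang→Ops role, Costa→Lead role = 397 pts.
Swapping Huang↔Tanaka (Huang→Frontend role 93 pts, Tanaka→Ops role 49 pts) loses 16.
Huang's own top role is Frontend role (93 pts), but forcing Huang→Frontend role and reassigning the rest optimally gives only 383 pts — worse by 16.

Huang receives Ops role.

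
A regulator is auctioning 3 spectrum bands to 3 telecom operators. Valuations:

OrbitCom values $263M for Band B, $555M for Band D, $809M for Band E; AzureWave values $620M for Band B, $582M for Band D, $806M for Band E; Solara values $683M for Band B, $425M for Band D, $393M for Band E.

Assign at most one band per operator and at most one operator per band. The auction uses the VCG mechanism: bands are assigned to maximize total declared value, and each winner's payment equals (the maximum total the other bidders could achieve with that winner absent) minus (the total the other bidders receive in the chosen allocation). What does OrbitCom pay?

OrbitCom pays $224M.

Efficient allocation: OrbitCom→Band E ($809M), AzureWave→Band D ($582M), Solara→Band B ($683M); total welfare W = $2074M.
OrbitCom receives Band E at value $809M, so the others get W − 809 = $1265M.
Without OrbitCom: best allocation of the remaining 2 bidders over all 3 bands is AzureWave→Band E ($806M), Solara→Band B ($683M), total $1489M.
VCG payment = (others' best without OrbitCom) − (others' welfare with OrbitCom) = 1489 − 1265 = $224M.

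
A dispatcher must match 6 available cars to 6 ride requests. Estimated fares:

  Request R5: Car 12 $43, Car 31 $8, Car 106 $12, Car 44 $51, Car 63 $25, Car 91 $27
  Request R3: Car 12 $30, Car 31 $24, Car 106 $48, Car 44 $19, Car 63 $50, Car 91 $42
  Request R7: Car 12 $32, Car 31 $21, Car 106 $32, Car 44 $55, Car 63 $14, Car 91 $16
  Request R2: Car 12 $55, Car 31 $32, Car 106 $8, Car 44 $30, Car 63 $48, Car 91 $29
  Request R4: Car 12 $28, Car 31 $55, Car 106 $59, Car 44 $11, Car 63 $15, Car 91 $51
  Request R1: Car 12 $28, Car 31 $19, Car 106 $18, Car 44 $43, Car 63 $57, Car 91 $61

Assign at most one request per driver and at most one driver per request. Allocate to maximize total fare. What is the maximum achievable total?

Treat this as an assignment problem: match each driver to one request.
Optimal: Car 12→Request R5 ($43), Car 31→Request R4 ($55), Car 106→Request R3 ($48), Car 44→Request R7 ($55), Car 63→Request R2 ($48), Car 91→Request R1 ($61) — total 43+55+48+55+48+61 = $310.
Max-entry greedy (repeatedly take the single best remaining cell) gives $288, worse by 22.
Next-best assignment: Car 12→Request R2, Car 31→Request R4, Car 106→Request R7, Car 44→Request R5, Car 63→Request R3, Car 91→Request R1 = $304.
Every other assignment is strictly worse.

Max total: $310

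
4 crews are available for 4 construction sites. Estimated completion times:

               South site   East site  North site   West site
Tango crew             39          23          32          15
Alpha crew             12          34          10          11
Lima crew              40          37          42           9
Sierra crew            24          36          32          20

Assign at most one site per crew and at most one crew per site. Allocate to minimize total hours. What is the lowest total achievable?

Optimal: Tango crew→East site (23 hours), Alpha crew→North site (10 hours), Lima crew→West site (9 hours), Sierra crew→South site (24 hours) — total 23+10+9+24 = 66 hours.
Column-greedy (each site in turn goes to its cheapest remaining crew) gives 76 hours, worse by 10.

Minimum total: 66 hours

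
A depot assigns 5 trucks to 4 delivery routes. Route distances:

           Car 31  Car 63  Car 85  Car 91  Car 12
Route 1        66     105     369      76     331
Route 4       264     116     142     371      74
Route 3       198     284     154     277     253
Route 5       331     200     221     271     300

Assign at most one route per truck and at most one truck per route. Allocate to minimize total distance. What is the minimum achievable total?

Optimal: Car 31→Route 1 (66 km), Car 12→Route 4 (74 km), Car 85→Route 3 (154 km), Car 63→Route 5 (200 km) — total 66+74+154+200 = 494 km.

Min total: 494 km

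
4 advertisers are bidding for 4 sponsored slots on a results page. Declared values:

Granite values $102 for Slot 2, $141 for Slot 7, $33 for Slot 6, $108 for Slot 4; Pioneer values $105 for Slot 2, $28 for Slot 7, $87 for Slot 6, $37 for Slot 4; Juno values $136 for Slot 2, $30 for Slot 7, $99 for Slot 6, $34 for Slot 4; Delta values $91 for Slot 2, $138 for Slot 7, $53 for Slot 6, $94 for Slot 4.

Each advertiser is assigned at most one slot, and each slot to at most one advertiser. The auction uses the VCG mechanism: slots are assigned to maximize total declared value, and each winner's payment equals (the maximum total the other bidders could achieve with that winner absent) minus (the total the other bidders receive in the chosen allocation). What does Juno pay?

Efficient allocation: Granite→Slot 4 ($108), Pioneer→Slot 6 ($87), Juno→Slot 2 ($136), Delta→Slot 7 ($138); total welfare W = $469.
Juno receives Slot 2 at value $136, so the others get W − 136 = $333.
Without Juno: best allocation of the remaining 3 bidders over all 4 slots is Granite→Slot 4 ($108), Pioneer→Slot 2 ($105), Delta→Slot 7 ($138), total $351.
VCG payment = (others' best without Juno) − (others' welfare with Juno) = 351 − 333 = $18.

Juno pays $18.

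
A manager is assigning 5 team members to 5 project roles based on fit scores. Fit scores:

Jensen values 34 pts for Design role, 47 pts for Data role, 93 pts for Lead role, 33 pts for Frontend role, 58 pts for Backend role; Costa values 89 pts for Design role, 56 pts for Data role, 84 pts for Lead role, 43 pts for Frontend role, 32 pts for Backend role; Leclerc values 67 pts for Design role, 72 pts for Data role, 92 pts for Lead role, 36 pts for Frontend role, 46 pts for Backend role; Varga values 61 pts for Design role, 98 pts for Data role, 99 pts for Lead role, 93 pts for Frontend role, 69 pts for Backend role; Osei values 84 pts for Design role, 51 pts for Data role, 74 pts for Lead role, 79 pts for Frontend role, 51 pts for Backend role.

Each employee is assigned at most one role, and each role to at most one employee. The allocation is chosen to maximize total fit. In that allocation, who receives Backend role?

Jensen receives Backend role.

Optimal: Jensen→Backend role (58 pts), Costa→Design role (89 pts), Leclerc→Lead role (92 pts), Varga→Data role (98 pts), Osei→Frontend role (79 pts) — total 58+89+92+98+79 = 416 pts.
Max-entry greedy (repeatedly take the single best remaining cell) gives 397 pts, worse by 19.
Swapping Costa↔Jensen (Costa→Backend role 32 pts, Jensen→Design role 34 pts) loses 81.
Jensen's own top role is Lead role (93 pts), but forcing Jensen→Lead role and reassigning the rest optimally gives only 405 pts — worse by 11.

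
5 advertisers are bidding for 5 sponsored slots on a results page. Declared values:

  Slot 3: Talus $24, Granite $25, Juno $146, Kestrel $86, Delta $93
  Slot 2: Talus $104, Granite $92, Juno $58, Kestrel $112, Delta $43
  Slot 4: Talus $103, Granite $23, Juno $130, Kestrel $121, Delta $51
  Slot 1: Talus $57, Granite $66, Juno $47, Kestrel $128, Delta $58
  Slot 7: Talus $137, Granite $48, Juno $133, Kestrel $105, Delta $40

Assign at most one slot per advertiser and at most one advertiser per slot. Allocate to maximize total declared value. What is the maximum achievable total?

Max total: $580

Optimal: Talus→Slot 7 ($137), Granite→Slot 2 ($92), Juno→Slot 4 ($130), Kestrel→Slot 1 ($128), Delta→Slot 3 ($93) — total 137+92+130+128+93 = $580.
Next-best assignment: Talus→Slot 7, Granite→Slot 2, Juno→Slot 3, Kestrel→Slot 4, Delta→Slot 1 = $554.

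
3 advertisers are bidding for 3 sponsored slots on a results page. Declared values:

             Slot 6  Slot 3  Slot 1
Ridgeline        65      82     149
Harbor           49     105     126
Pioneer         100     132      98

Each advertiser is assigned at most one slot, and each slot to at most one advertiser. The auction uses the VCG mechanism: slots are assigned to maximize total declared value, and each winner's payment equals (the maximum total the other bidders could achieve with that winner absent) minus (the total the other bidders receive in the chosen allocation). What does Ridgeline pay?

Ridgeline pays $53.

Efficient allocation: Ridgeline→Slot 1 ($149), Harbor→Slot 3 ($105), Pioneer→Slot 6 ($100); total welfare W = $354.
Ridgeline receives Slot 1 at value $149, so the others get W − 149 = $205.
Without Ridgeline: best allocation of the remaining 2 bidders over all 3 slots is Harbor→Slot 1 ($126), Pioneer→Slot 3 ($132), total $258.
VCG payment = (others' best without Ridgeline) − (others' welfare with Ridgeline) = 258 − 205 = $53.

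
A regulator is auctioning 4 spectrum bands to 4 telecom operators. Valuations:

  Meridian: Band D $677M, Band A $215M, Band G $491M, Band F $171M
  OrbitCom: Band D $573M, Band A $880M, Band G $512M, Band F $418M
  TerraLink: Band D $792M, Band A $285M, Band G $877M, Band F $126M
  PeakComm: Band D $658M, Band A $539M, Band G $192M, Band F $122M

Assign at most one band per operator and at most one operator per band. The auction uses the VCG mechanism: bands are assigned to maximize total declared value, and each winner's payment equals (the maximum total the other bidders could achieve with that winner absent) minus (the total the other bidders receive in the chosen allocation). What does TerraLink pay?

Efficient allocation: Meridian→Band F ($171M), OrbitCom→Band A ($880M), TerraLink→Band G ($877M), PeakComm→Band D ($658M); total welfare W = $2586M.
TerraLink receives Band G at value $877M, so the others get W − 877 = $1709M.
Without TerraLink: best allocation of the remaining 3 bidders over all 4 bands is Meridian→Band G ($491M), OrbitCom→Band A ($880M), PeakComm→Band D ($658M), total $2029M.
VCG payment = (others' best without TerraLink) − (others' welfare with TerraLink) = 2029 − 1709 = $320M.

TerraLink pays $320M.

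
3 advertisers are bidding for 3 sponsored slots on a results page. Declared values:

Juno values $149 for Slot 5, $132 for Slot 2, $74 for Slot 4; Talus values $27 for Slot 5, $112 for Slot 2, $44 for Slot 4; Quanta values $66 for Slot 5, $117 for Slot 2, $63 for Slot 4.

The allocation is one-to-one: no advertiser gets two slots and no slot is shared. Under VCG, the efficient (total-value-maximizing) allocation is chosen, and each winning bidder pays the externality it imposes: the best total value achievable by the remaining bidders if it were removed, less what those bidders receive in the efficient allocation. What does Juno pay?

Efficient allocation: Juno→Slot 5 ($149), Talus→Slot 2 ($112), Quanta→Slot 4 ($63); total welfare W = $324.
Juno receives Slot 5 at value $149, so the others get W − 149 = $175.
Without Juno: best allocation of the remaining 2 bidders over all 3 slots is Talus→Slot 2 ($112), Quanta→Slot 5 ($66), total $178.
VCG payment = (others' best without Juno) − (others' welfare with Juno) = 178 − 175 = $3.

Juno pays $3.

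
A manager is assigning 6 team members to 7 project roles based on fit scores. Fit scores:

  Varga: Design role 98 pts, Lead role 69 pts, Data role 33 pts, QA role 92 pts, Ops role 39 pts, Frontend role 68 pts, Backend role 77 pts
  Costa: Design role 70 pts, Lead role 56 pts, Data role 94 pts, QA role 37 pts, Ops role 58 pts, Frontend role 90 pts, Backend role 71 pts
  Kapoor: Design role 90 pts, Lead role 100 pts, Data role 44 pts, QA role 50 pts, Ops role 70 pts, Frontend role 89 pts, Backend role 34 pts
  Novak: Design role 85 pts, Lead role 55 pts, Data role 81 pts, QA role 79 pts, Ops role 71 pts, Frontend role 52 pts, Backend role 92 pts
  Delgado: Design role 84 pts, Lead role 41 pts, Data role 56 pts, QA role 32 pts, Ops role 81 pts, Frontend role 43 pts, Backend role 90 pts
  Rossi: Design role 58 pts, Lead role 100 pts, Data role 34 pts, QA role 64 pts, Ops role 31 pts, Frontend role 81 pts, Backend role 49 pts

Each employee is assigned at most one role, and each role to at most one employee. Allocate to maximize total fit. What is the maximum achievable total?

Max total: 554 pts

Treat this as an assignment problem: match each employee to one role.
Optimal: Varga→Design role (98 pts), Costa→Data role (94 pts), Kapoor→Frontend role (89 pts), Novak→Backend role (92 pts), Delgado→Ops role (81 pts), Rossi→Lead role (100 pts) — total 98+94+89+92+81+100 = 554 pts.
Column-greedy (each role in turn goes to its best remaining employee) gives 533 pts, worse by 21.
Next-best assignment: Varga→QA role, Costa→Data role, Kapoor→Frontend role, Novak→Backend role, Delgado→Design role, Rossi→Lead role = 551 pts.
Swapping Varga↔Kapoor (Varga→Frontend role 68 pts, Kapoor→Design role 90 pts) loses 29.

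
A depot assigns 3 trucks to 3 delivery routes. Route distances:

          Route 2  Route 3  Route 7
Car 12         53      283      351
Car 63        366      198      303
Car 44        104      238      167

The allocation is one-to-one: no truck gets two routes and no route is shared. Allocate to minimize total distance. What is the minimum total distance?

Optimal: Car 12→Route 2 (53 km), Car 63→Route 3 (198 km), Car 44→Route 7 (167 km) — total 53+198+167 = 418 km.
Next-best assignment: Car 12→Route 2, Car 63→Route 7, Car 44→Route 3 = 594 km.

Min total: 418 km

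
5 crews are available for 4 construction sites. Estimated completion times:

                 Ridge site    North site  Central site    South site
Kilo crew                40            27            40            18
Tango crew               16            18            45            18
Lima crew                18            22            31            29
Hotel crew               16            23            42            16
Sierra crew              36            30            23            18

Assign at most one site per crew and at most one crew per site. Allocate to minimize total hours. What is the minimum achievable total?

Min total: 75 hours

Optimal: Lima crew→Ridge site (18 hours), Tango crew→North site (18 hours), Sierra crew→Central site (23 hours), Hotel crew→South site (16 hours) — total 18+18+23+16 = 75 hours.
Column-greedy (each site in turn goes to its cheapest remaining crew) gives 77 hours, worse by 2.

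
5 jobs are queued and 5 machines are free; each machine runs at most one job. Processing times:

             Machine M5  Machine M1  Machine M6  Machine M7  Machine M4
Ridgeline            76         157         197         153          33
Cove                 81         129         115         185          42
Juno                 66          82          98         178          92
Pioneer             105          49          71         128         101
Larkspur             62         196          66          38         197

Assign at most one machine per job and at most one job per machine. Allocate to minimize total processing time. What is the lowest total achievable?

Min total: 299 min

Optimal: Ridgeline→Machine M4 (33 min), Cove→Machine M5 (81 min), Juno→Machine M6 (98 min), Pioneer→Machine M1 (49 min), Larkspur→Machine M7 (38 min) — total 33+81+98+49+38 = 299 min.
Column-greedy (each machine in turn goes to its cheapest remaining job) gives 404 min, worse by 105.
Checked against all permutations: 299 min is optimal.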